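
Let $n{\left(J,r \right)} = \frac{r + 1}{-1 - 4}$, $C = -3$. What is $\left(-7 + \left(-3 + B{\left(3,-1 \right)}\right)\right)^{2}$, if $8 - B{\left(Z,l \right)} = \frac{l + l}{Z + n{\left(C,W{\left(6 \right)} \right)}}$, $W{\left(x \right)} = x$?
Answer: $\frac{9}{16} \approx 0.5625$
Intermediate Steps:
$n{\left(J,r \right)} = - \frac{1}{5} - \frac{r}{5}$ ($n{\left(J,r \right)} = \frac{1 + r}{-5} = \left(1 + r\right) \left(- \frac{1}{5}\right) = - \frac{1}{5} - \frac{r}{5}$)
$B{\left(Z,l \right)} = 8 - \frac{2 l}{- \frac{7}{5} + Z}$ ($B{\left(Z,l \right)} = 8 - \frac{l + l}{Z - \frac{7}{5}} = 8 - \frac{2 l}{Z - \frac{7}{5}} = 8 - \frac{2 l}{- \frac{7}{5} + Z}$)
$\left(-7 + \left(-3 + B{\left(3,-1 \right)}\right)\right)^{2} = \left(-7 - \left(3 - \frac{2 \left(-28 - -5 + 20 \cdot 3\right)}{-7 + 5 \cdot 3}\right)\right)^{2} = \left(-7 - \left(3 - \frac{2 \left(-28 + 5 + 60\right)}{-7 + 15}\right)\right)^{2} = \left(-7 - \left(3 - 2 \cdot \frac{1}{8} \cdot 37\right)\right)^{2} = \left(-7 - \left(3 - \frac{37}{4}\right)\right)^{2} = \left(-7 + \left(-3 + \frac{37}{4}\right)\right)^{2} = \left(-7 + \frac{25}{4}\right)^{2} = \left(- \frac{3}{4}\right)^{2} = \frac{9}{16}$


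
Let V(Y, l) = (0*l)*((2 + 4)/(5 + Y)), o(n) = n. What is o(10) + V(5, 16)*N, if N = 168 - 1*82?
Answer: 10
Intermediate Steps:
V(Y, l) = 0 (V(Y, l) = 0*(6/(5 + Y)) = 0)
N = 86 (N = 168 - 82 = 86)
o(10) + V(5, 16)*N = 10 + 0*86 = 10 + 0 = 10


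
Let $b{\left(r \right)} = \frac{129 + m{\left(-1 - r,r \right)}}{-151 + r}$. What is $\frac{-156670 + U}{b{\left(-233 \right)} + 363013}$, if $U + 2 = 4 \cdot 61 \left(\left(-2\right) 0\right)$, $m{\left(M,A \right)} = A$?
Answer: $- \frac{7520256}{17424637} \approx -0.43159$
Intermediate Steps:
$b{\left(r \right)} = \frac{129 + r}{-151 + r}$
$U = -2$ ($U = -2 + 4 \cdot 61 \left(\left(-2\right) 0\right) = -2 + 244 \cdot 0 = -2 + 0 = -2$)
$\frac{-156670 + U}{b{\left(-233 \right)} + 363013} = \frac{-156670 - 2}{\frac{129 - 233}{-151 - 233} + 363013} = - \frac{156672}{\frac{1}{-384} \left(-104\right) + 363013} = - \frac{156672}{\left(- \frac{1}{384}\right) \left(-104\right) + 363013} = - \frac{156672}{\frac{13}{48} + 363013} = - \frac{156672}{\frac{17424637}{48}} = \left(-156672\right) \frac{48}{17424637} = - \frac{7520256}{17424637}$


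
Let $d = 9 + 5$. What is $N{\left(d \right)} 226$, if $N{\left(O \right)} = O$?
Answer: $3164$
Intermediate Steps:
$d = 14$
$N{\left(d \right)} 226 = 14 \cdot 226 = 3164$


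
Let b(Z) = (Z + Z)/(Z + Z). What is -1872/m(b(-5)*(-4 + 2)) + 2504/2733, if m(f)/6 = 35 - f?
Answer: -760048/101121 ≈ -7.5162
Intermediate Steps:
b(Z) = 1 (b(Z) = (2*Z)/((2*Z)) = (2*Z)*(1/(2*Z)) = 1)
m(f) = 210 - 6*f (m(f) = 6*(35 - f) = 210 - 6*f)
-1872/m(b(-5)*(-4 + 2)) + 2504/2733 = -1872/(210 - 6*(-4 + 2)) + 2504/2733 = -1872/(210 - 6*(-2)) + 2504*(1/2733) = -1872/(210 - 6*(-2)) + 2504/2733 = -1872/(210 + 12) + 2504/2733 = -1872/222 + 2504/2733 = -1872*1/222 + 2504/2733 = -312/37 + 2504/2733 = -760048/101121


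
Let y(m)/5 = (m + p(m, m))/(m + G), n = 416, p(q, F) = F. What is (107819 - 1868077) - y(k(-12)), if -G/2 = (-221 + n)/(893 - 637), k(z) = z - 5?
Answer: -4173593478/2371 ≈ -1.7603e+6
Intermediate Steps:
k(z) = -5 + z
G = -195/128 (G = -2*(-221 + 416)/(893 - 637) = -390/256 = -2*195/256 = -195/128 ≈ -1.5234)
y(m) = 10*m/(-195/128 + m) (y(m) = 5*((m + m)/(m - 195/128)) = 5*((2*m)/(-195/128 + m)) = 5*(2*m/(-195/128 + m)) = 10*m/(-195/128 + m))
(107819 - 1868077) - y(k(-12)) = (107819 - 1868077) - 1280*(-5 - 12)/(-195 + 128*(-5 - 12)) = -1760258 - 1280*(-17)/(-195 + 128*(-17)) = -1760258 - 1280*(-17)/(-195 - 2176) = -1760258 - 1280*(-17)/(-2371) = -1760258 - 1280*(-17)*(-1)/2371 = -1760258 - 1*21760/2371 = -1760258 - 21760/2371 = -4173593478/2371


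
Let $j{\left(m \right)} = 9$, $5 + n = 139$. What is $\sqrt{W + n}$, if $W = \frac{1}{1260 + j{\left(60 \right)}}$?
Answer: $\frac{\sqrt{23976627}}{423} \approx 11.576$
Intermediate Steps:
$n = 134$ ($n = -5 + 139 = 134$)
$W = \frac{1}{1269}$ ($W = \frac{1}{1260 + 9} = \frac{1}{1269} \approx 0.00078802$)
$\sqrt{W + n} = \sqrt{\frac{1}{1269} + 134} = \sqrt{\frac{170047}{1269}} = \frac{\sqrt{23976627}}{423}$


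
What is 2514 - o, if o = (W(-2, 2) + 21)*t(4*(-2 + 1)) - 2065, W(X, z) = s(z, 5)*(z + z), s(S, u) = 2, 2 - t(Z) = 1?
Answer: 4550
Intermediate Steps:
t(Z) = 1 (t(Z) = 2 - 1*1 = 2 - 1 = 1)
W(X, z) = 4*z (W(X, z) = 2*(z + z) = 2*(2*z) = 4*z)
o = -2036 (o = (4*2 + 21)*1 - 2065 = (8 + 21)*1 - 2065 = 29*1 - 2065 = 29 - 2065 = -2036)
2514 - o = 2514 - 1*(-2036) = 2514 + 2036 = 4550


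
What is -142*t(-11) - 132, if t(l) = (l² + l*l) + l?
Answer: -32934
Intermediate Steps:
t(l) = l + 2*l² (t(l) = (l² + l²) + l = 2*l² + l = l + 2*l²)
-142*t(-11) - 132 = -(-1562)*(1 + 2*(-11)) - 132 = -(-1562)*(1 - 22) - 132 = -(-1562)*(-21) - 132 = -142*231 - 132 = -32802 - 132 = -32934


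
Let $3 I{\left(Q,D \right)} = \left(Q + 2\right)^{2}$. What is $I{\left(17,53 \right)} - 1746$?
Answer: $- \frac{4877}{3} \approx -1625.7$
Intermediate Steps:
$I{\left(Q,D \right)} = \frac{\left(2 + Q\right)^{2}}{3}$ ($I{\left(Q,D \right)} = \frac{\left(Q + 2\right)^{2}}{3} = \frac{\left(2 + Q\right)^{2}}{3}$)
$I{\left(17,53 \right)} - 1746 = \frac{\left(2 + 17\right)^{2}}{3} - 1746 = \frac{19^{2}}{3} - 1746 = \frac{1}{3} \cdot 361 - 1746 = \frac{361}{3} - 1746 = - \frac{4877}{3}$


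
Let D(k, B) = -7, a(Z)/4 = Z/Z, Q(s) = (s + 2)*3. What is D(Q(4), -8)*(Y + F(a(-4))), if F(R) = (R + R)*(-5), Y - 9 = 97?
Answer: -462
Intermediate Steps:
Q(s) = 6 + 3*s (Q(s) = (2 + s)*3 = 6 + 3*s)
Y = 106 (Y = 9 + 97 = 106)
a(Z) = 4 (a(Z) = 4*(Z/Z) = 4*1 = 4)
F(R) = -10*R (F(R) = (2*R)*(-5) = -10*R)
D(Q(4), -8)*(Y + F(a(-4))) = -7*(106 - 10*4) = -7*(106 - 40) = -7*66 = -462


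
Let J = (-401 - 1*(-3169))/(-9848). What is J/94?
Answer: -173/57857 ≈ -0.0029901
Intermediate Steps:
J = -346/1231 (J = (-401 + 3169)*(-1/9848) = 2768*(-1/9848) = -346/1231 ≈ -0.28107)
J/94 = -346/1231/94 = -346/1231*1/94 = -173/57857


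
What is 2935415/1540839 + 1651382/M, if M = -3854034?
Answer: 1461445904102/989740982421 ≈ 1.4766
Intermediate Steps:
2935415/1540839 + 1651382/M = 2935415/1540839 + 1651382/(-3854034) = 2935415*(1/1540839) + 1651382*(-1/3854034) = 2935415/1540839 - 825691/1927017 = 1461445904102/989740982421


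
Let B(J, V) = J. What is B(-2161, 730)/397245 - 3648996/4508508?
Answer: -121607358484/149248521705 ≈ -0.81480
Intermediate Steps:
B(-2161, 730)/397245 - 3648996/4508508 = -2161/397245 - 3648996/4508508 = -2161*1/397245 - 3648996*1/4508508 = -2161/397245 - 304083/375709 = -121607358484/149248521705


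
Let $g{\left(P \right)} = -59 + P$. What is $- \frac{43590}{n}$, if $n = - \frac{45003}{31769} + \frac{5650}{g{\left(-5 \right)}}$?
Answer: $\frac{44313942720}{91187521} \approx 485.96$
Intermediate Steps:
$n = - \frac{91187521}{1016608}$ ($n = - \frac{45003}{31769} + \frac{5650}{-59 - 5} = \left(-45003\right) \frac{1}{31769} + \frac{5650}{-64} = - \frac{45003}{31769} + 5650 \left(- \frac{1}{64}\right) = - \frac{45003}{31769} - \frac{2825}{32} = - \frac{91187521}{1016608} \approx -89.698$)
$- \frac{43590}{n} = - \frac{43590}{- \frac{91187521}{1016608}} = \left(-43590\right) \left(- \frac{1016608}{91187521}\right) = \frac{44313942720}{91187521}$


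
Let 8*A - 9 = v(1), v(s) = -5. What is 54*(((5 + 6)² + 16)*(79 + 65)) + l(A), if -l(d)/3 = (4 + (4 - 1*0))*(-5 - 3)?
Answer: 1065504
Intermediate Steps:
A = ½ (A = 9/8 + (⅛)*(-5) = 9/8 - 5/8 = ½ ≈ 0.50000)
l(d) = 192 (l(d) = -3*(4 + (4 - 1*0))*(-5 - 3) = -3*(4 + (4 + 0))*(-8) = -3*(4 + 4)*(-8) = -24*(-8) = -3*(-64) = 192)
54*(((5 + 6)² + 16)*(79 + 65)) + l(A) = 54*(((5 + 6)² + 16)*(79 + 65)) + 192 = 54*((11² + 16)*144) + 192 = 54*((121 + 16)*144) + 192 = 54*(137*144) + 192 = 54*19728 + 192 = 1065312 + 192 = 1065504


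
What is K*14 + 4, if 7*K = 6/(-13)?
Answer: 40/13 ≈ 3.0769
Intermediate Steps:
K = -6/91 (K = (6/(-13))/7 = (6*(-1/13))/7 = (⅐)*(-6/13) = -6/91 ≈ -0.065934)
K*14 + 4 = -6/91*14 + 4 = -12/13 + 4 = 40/13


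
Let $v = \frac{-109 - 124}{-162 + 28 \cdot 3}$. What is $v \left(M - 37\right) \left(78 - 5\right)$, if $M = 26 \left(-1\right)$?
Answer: $- \frac{357189}{26} \approx -13738.0$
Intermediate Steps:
$M = -26$
$v = \frac{233}{78}$ ($v = - \frac{233}{-162 + 84} = - \frac{233}{-78} = \left(-233\right) \left(- \frac{1}{78}\right) = \frac{233}{78} \approx 2.9872$)
$v \left(M - 37\right) \left(78 - 5\right) = \frac{233 \left(-26 - 37\right) \left(78 - 5\right)}{78} = \frac{233 \left(\left(-63\right) 73\right)}{78} = \frac{233}{78} \left(-4599\right) = - \frac{357189}{26}$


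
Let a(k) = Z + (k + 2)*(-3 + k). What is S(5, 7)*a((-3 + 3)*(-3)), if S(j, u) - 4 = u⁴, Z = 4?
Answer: -4810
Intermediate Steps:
a(k) = 4 + (-3 + k)*(2 + k) (a(k) = 4 + (k + 2)*(-3 + k) = 4 + (2 + k)*(-3 + k) = 4 + (-3 + k)*(2 + k))
S(j, u) = 4 + u⁴
S(5, 7)*a((-3 + 3)*(-3)) = (4 + 7⁴)*(-2 + ((-3 + 3)*(-3))² - (-3 + 3)*(-3)) = (4 + 2401)*(-2 + (0*(-3))² - 0*(-3)) = 2405*(-2 + 0² - 1*0) = 2405*(-2 + 0 + 0) = 2405*(-2) = -4810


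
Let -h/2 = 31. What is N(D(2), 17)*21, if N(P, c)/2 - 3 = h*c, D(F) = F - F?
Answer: -44142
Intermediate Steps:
h = -62 (h = -2*31 = -62)
D(F) = 0
N(P, c) = 6 - 124*c (N(P, c) = 6 + 2*(-62*c) = 6 - 124*c)
N(D(2), 17)*21 = (6 - 124*17)*21 = (6 - 2108)*21 = -2102*21 = -44142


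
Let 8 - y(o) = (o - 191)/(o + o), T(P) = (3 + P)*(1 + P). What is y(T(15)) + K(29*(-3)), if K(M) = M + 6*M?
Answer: -346273/576 ≈ -601.17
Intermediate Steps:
T(P) = (1 + P)*(3 + P)
K(M) = 7*M
y(o) = 8 - (-191 + o)/(2*o) (y(o) = 8 - (o - 191)/(o + o) = 8 - (-191 + o)/(2*o))
y(T(15)) + K(29*(-3)) = (191 + 15*(3 + 15² + 4*15))/(2*(3 + 15² + 4*15)) + 7*(29*(-3)) = (191 + 15*(3 + 225 + 60))/(2*(3 + 225 + 60)) + 7*(-87) = (½)*(191 + 15*288)/288 - 609 = (½)*(1/288)*(191 + 4320) - 609 = (½)*(1/288)*4511 - 609 = 4511/576 - 609 = -346273/576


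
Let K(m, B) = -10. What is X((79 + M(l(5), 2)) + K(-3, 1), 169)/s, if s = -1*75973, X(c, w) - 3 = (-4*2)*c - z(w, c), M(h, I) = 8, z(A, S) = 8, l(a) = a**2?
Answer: 621/75973 ≈ 0.0081740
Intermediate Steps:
X(c, w) = -5 - 8*c (X(c, w) = 3 + ((-4*2)*c - 1*8) = 3 + (-8*c - 8) = 3 + (-8 - 8*c) = -5 - 8*c)
s = -75973
X((79 + M(l(5), 2)) + K(-3, 1), 169)/s = (-5 - 8*((79 + 8) - 10))/(-75973) = (-5 - 8*(87 - 10))*(-1/75973) = (-5 - 8*77)*(-1/75973) = (-5 - 616)*(-1/75973) = -621*(-1/75973) = 621/75973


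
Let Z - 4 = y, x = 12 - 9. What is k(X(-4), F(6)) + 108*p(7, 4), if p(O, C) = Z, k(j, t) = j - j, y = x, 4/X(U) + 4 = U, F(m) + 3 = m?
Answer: 756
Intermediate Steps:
F(m) = -3 + m
x = 3
X(U) = 4/(-4 + U)
y = 3
k(j, t) = 0
Z = 7 (Z = 4 + 3 = 7)
p(O, C) = 7
k(X(-4), F(6)) + 108*p(7, 4) = 0 + 108*7 = 0 + 756 = 756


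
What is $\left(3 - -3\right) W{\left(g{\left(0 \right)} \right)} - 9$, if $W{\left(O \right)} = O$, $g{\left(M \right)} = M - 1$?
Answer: $-15$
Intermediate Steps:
$g{\left(M \right)} = -1 + M$ ($g{\left(M \right)} = M - 1 = -1 + M$)
$\left(3 - -3\right) W{\left(g{\left(0 \right)} \right)} - 9 = \left(3 - -3\right) \left(-1 + 0\right) - 9 = \left(3 + 3\right) \left(-1\right) - 9 = 6 \left(-1\right) - 9 = -6 - 9 = -15$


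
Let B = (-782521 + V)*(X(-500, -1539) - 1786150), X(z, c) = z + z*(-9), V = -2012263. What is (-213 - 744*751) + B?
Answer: 4980723746643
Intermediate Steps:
X(z, c) = -8*z (X(z, c) = z - 9*z = -8*z)
B = 4980724305600 (B = (-782521 - 2012263)*(-8*(-500) - 1786150) = -2794784*(4000 - 1786150) = -2794784*(-1782150) = 4980724305600)
(-213 - 744*751) + B = (-213 - 744*751) + 4980724305600 = (-213 - 558744) + 4980724305600 = -558957 + 4980724305600 = 4980723746643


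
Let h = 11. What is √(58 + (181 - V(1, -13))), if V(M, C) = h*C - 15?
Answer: √397 ≈ 19.925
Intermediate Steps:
V(M, C) = -15 + 11*C (V(M, C) = 11*C - 15 = -15 + 11*C)
√(58 + (181 - V(1, -13))) = √(58 + (181 - (-15 + 11*(-13)))) = √(58 + (181 - (-15 - 143))) = √(58 + (181 - 1*(-158))) = √(58 + (181 + 158)) = √(58 + 339) = √397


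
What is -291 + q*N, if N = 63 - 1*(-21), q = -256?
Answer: -21795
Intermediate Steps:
N = 84 (N = 63 + 21 = 84)
-291 + q*N = -291 - 256*84 = -291 - 21504 = -21795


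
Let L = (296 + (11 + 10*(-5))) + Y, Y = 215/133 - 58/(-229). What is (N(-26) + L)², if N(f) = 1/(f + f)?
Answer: 168065757723981121/2508308407696 ≈ 67004.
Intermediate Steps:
Y = 56949/30457 (Y = 215*(1/133) - 58*(-1/229) = 215/133 + 58/229 = 56949/30457 ≈ 1.8698)
N(f) = 1/(2*f)
L = 7884398/30457 (L = (296 + (11 + 10*(-5))) + 56949/30457 = (296 + (11 - 50)) + 56949/30457 = (296 - 39) + 56949/30457 = 257 + 56949/30457 = 7884398/30457 ≈ 258.87)
(N(-26) + L)² = ((½)/(-26) + 7884398/30457)² = ((½)*(-1/26) + 7884398/30457)² = (-1/52 + 7884398/30457)² = (409958239/1583764)² = 168065757723981121/2508308407696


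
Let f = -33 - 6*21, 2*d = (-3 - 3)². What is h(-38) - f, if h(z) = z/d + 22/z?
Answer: 26729/171 ≈ 156.31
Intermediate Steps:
d = 18 (d = (-3 - 3)²/2 = (½)*(-6)² = (½)*36 = 18)
f = -159 (f = -33 - 126 = -159)
h(z) = 22/z + z/18 (h(z) = z/18 + 22/z = 22/z + z/18)
h(-38) - f = (22/(-38) + (1/18)*(-38)) - 1*(-159) = (22*(-1/38) - 19/9) + 159 = (-11/19 - 19/9) + 159 = -460/171 + 159 = 26729/171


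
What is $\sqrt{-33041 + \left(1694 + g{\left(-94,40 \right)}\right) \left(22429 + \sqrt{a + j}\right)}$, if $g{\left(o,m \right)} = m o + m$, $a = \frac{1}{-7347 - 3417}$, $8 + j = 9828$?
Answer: $\frac{\sqrt{-36588946564755 - 908661 \sqrt{31605041221}}}{897} \approx 6758.3 i$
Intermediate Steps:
$j = 9820$ ($j = -8 + 9828 = 9820$)
$a = - \frac{1}{10764}$ ($a = \frac{1}{-10764} = - \frac{1}{10764} \approx -9.2902 \cdot 10^{-5}$)
$g{\left(o,m \right)} = m + m o$
$\sqrt{-33041 + \left(1694 + g{\left(-94,40 \right)}\right) \left(22429 + \sqrt{a + j}\right)} = \sqrt{-33041 + \left(1694 + 40 \left(1 - 94\right)\right) \left(22429 + \sqrt{- \frac{1}{10764} + 9820}\right)} = \sqrt{-33041 + \left(1694 + 40 \left(-93\right)\right) \left(22429 + \sqrt{\frac{105702479}{10764}}\right)} = \sqrt{-33041 + \left(1694 - 3720\right) \left(22429 + \frac{\sqrt{31605041221}}{1794}\right)} = \sqrt{-33041 - 2026 \left(22429 + \frac{\sqrt{31605041221}}{1794}\right)} = \sqrt{-33041 - \left(45441154 + \frac{1013 \sqrt{31605041221}}{897}\right)} = \sqrt{-45474195 - \frac{1013 \sqrt{31605041221}}{897}}$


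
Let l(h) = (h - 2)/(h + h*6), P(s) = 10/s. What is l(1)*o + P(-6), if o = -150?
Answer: 415/21 ≈ 19.762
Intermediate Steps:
l(h) = (-2 + h)/(7*h) (l(h) = (-2 + h)/(h + 6*h) = (-2 + h)/((7*h)) = (-2 + h)*(1/(7*h)) = (-2 + h)/(7*h))
l(1)*o + P(-6) = ((1/7)*(-2 + 1)/1)*(-150) + 10/(-6) = ((1/7)*1*(-1))*(-150) + 10*(-1/6) = -1/7*(-150) - 5/3 = 150/7 - 5/3 = 415/21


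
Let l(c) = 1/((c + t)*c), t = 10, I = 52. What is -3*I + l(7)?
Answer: -18563/119 ≈ -155.99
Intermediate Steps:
l(c) = 1/(c*(10 + c)) (l(c) = 1/((c + 10)*c) = 1/((10 + c)*c) = 1/(c*(10 + c)))
-3*I + l(7) = -3*52 + 1/(7*(10 + 7)) = -156 + (⅐)/17 = -156 + (⅐)*(1/17) = -156 + 1/119 = -18563/119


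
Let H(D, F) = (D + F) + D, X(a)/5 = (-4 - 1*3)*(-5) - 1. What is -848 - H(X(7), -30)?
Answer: -1158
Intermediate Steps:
X(a) = 170 (X(a) = 5*((-4 - 1*3)*(-5) - 1) = 5*((-4 - 3)*(-5) - 1) = 5*(-7*(-5) - 1) = 5*(35 - 1) = 5*34 = 170)
H(D, F) = F + 2*D
-848 - H(X(7), -30) = -848 - (-30 + 2*170) = -848 - (-30 + 340) = -848 - 1*310 = -848 - 310 = -1158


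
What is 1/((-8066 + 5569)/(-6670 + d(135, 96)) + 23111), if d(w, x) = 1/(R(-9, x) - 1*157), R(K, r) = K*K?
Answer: 506921/11715641003 ≈ 4.3269e-5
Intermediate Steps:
R(K, r) = K²
d(w, x) = -1/76 (d(w, x) = 1/((-9)² - 1*157) = 1/(81 - 157) = 1/(-76) = -1/76)
1/((-8066 + 5569)/(-6670 + d(135, 96)) + 23111) = 1/((-8066 + 5569)/(-6670 - 1/76) + 23111) = 1/(-2497/(-506921/76) + 23111) = 1/(-2497*(-76/506921) + 23111) = 1/(189772/506921 + 23111) = 1/(11715641003/506921) = 506921/11715641003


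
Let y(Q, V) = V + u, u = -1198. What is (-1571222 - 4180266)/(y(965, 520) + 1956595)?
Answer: -5751488/1955917 ≈ -2.9406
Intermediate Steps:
y(Q, V) = -1198 + V (y(Q, V) = V - 1198 = -1198 + V)
(-1571222 - 4180266)/(y(965, 520) + 1956595) = (-1571222 - 4180266)/((-1198 + 520) + 1956595) = -5751488/(-678 + 1956595) = -5751488/1955917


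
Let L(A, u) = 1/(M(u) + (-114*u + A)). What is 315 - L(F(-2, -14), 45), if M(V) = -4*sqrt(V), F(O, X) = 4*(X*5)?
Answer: 921923011/2926738 - 3*sqrt(5)/7316845 ≈ 315.00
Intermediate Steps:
F(O, X) = 20*X (F(O, X) = 4*(5*X) = 20*X)
L(A, u) = 1/(A - 114*u - 4*sqrt(u)) (L(A, u) = 1/(-4*sqrt(u) + (-114*u + A)) = 1/(-4*sqrt(u) + (A - 114*u)) = 1/(A - 114*u - 4*sqrt(u)))
315 - L(F(-2, -14), 45) = 315 - (-1)/(-20*(-14) + 4*sqrt(45) + 114*45) = 315 - (-1)/(-1*(-280) + 4*(3*sqrt(5)) + 5130) = 315 - (-1)/(280 + 12*sqrt(5) + 5130) = 315 - (-1)/(5410 + 12*sqrt(5)) = 315 + 1/(5410 + 12*sqrt(5))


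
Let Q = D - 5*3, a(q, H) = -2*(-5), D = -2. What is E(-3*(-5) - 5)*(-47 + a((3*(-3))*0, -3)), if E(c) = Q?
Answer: 629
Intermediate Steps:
a(q, H) = 10
Q = -17 (Q = -2 - 5*3 = -2 - 15 = -17)
E(c) = -17
E(-3*(-5) - 5)*(-47 + a((3*(-3))*0, -3)) = -17*(-47 + 10) = -17*(-37) = 629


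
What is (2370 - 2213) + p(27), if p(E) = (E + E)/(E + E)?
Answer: 158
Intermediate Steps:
p(E) = 1 (p(E) = (2*E)/((2*E)) = (2*E)*(1/(2*E)) = 1)
(2370 - 2213) + p(27) = (2370 - 2213) + 1 = 157 + 1 = 158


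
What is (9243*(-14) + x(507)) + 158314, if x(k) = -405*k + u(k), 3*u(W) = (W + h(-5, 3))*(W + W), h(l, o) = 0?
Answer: -5057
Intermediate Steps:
u(W) = 2*W²/3 (u(W) = ((W + 0)*(W + W))/3 = (W*(2*W))/3 = (2*W²)/3 = 2*W²/3)
x(k) = -405*k + 2*k²/3
(9243*(-14) + x(507)) + 158314 = (9243*(-14) + (⅓)*507*(-1215 + 2*507)) + 158314 = (-129402 + (⅓)*507*(-1215 + 1014)) + 158314 = (-129402 + (⅓)*507*(-201)) + 158314 = (-129402 - 33969) + 158314 = -163371 + 158314 = -5057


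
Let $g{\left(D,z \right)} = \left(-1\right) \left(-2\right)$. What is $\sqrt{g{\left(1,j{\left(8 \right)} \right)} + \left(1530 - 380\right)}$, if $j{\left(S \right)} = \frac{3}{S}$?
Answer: $24 \sqrt{2} \approx 33.941$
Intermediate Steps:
$g{\left(D,z \right)} = 2$
$\sqrt{g{\left(1,j{\left(8 \right)} \right)} + \left(1530 - 380\right)} = \sqrt{2 + \left(1530 - 380\right)} = \sqrt{2 + 1150} = \sqrt{1152} = 24 \sqrt{2}$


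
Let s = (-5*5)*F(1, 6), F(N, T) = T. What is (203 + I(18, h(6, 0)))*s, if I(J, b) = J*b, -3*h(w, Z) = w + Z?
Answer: -25050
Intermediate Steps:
h(w, Z) = -Z/3 - w/3 (h(w, Z) = -(w + Z)/3 = -(Z + w)/3 = -Z/3 - w/3)
s = -150 (s = -5*5*6 = -25*6 = -150)
(203 + I(18, h(6, 0)))*s = (203 + 18*(-1/3*0 - 1/3*6))*(-150) = (203 + 18*(0 - 2))*(-150) = (203 + 18*(-2))*(-150) = (203 - 36)*(-150) = 167*(-150) = -25050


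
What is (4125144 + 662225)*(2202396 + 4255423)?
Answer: 30915962488211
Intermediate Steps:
(4125144 + 662225)*(2202396 + 4255423) = 4787369*6457819 = 30915962488211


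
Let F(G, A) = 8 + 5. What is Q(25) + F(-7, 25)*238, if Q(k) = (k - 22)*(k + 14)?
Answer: 3211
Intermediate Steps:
F(G, A) = 13
Q(k) = (-22 + k)*(14 + k)
Q(25) + F(-7, 25)*238 = (-308 + 25**2 - 8*25) + 13*238 = (-308 + 625 - 200) + 3094 = 117 + 3094 = 3211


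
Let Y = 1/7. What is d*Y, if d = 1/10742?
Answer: 1/75194 ≈ 1.3299e-5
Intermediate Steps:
Y = 1/7 ≈ 0.14286
d = 1/10742 ≈ 9.3093e-5
d*Y = (1/10742)*(1/7) = 1/75194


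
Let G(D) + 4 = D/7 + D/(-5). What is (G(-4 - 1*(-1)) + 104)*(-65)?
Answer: -45578/7 ≈ -6511.1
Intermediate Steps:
G(D) = -4 - 2*D/35 (G(D) = -4 + (D/7 + D/(-5)) = -4 + (D*(⅐) + D*(-⅕)) = -4 + (D/7 - D/5) = -4 - 2*D/35)
(G(-4 - 1*(-1)) + 104)*(-65) = ((-4 - 2*(-4 - 1*(-1))/35) + 104)*(-65) = ((-4 - 2*(-4 + 1)/35) + 104)*(-65) = ((-4 - 2/35*(-3)) + 104)*(-65) = ((-4 + 6/35) + 104)*(-65) = (-134/35 + 104)*(-65) = (3506/35)*(-65) = -45578/7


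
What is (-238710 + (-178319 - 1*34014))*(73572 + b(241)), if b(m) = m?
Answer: -33292836959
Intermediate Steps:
(-238710 + (-178319 - 1*34014))*(73572 + b(241)) = (-238710 + (-178319 - 1*34014))*(73572 + 241) = (-238710 + (-178319 - 34014))*73813 = (-238710 - 212333)*73813 = -451043*73813 = -33292836959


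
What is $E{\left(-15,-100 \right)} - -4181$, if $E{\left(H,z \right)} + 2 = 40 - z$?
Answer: $4319$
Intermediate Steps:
$E{\left(H,z \right)} = 38 - z$ ($E{\left(H,z \right)} = -2 - \left(-40 + z\right) = 38 - z$)
$E{\left(-15,-100 \right)} - -4181 = \left(38 - -100\right) - -4181 = \left(38 + 100\right) + 4181 = 138 + 4181 = 4319$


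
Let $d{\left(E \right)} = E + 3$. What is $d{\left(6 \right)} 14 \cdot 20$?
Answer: $2520$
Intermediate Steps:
$d{\left(E \right)} = 3 + E$
$d{\left(6 \right)} 14 \cdot 20 = \left(3 + 6\right) 14 \cdot 20 = 9 \cdot 14 \cdot 20 = 126 \cdot 20 = 2520$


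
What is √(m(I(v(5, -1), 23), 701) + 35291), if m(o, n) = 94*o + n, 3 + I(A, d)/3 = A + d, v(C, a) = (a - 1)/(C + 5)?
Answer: 11*√8590/5 ≈ 203.90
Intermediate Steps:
v(C, a) = (-1 + a)/(5 + C)
I(A, d) = -9 + 3*A + 3*d (I(A, d) = -9 + 3*(A + d) = -9 + (3*A + 3*d) = -9 + 3*A + 3*d)
m(o, n) = n + 94*o
√(m(I(v(5, -1), 23), 701) + 35291) = √((701 + 94*(-9 + 3*((-1 - 1)/(5 + 5)) + 3*23)) + 35291) = √((701 + 94*(-9 + 3*(-2/10) + 69)) + 35291) = √((701 + 94*(-9 + 3*((⅒)*(-2)) + 69)) + 35291) = √((701 + 94*(-9 + 3*(-⅕) + 69)) + 35291) = √((701 + 94*(-9 - ⅗ + 69)) + 35291) = √((701 + 94*(297/5)) + 35291) = √((701 + 27918/5) + 35291) = √(31423/5 + 35291) = √(207878/5) = 11*√8590/5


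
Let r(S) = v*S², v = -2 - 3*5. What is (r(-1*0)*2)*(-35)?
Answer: 0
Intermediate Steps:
v = -17 (v = -2 - 15 = -17)
r(S) = -17*S²
(r(-1*0)*2)*(-35) = (-17*(-1*0)²*2)*(-35) = (-17*0²*2)*(-35) = (-17*0*2)*(-35) = (0*2)*(-35) = 0*(-35) = 0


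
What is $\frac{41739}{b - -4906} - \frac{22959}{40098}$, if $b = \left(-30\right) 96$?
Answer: $\frac{135594624}{6769879} \approx 20.029$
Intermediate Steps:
$b = -2880$
$\frac{41739}{b - -4906} - \frac{22959}{40098} = \frac{41739}{-2880 - -4906} - \frac{22959}{40098} = \frac{41739}{-2880 + 4906} - \frac{7653}{13366} = \frac{41739}{2026} - \frac{7653}{13366} = \frac{135594624}{6769879}$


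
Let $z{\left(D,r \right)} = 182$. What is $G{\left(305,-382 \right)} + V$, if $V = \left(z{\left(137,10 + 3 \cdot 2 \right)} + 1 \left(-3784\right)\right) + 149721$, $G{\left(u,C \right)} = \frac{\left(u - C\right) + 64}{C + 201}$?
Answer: $\frac{26446788}{181} \approx 1.4611 \cdot 10^{5}$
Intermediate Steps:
$G{\left(u,C \right)} = \frac{64 + u - C}{201 + C}$
$V = 146119$ ($V = \left(182 + 1 \left(-3784\right)\right) + 149721 = \left(182 - 3784\right) + 149721 = -3602 + 149721 = 146119$)
$G{\left(305,-382 \right)} + V = \frac{64 + 305 - -382}{201 - 382} + 146119 = \frac{64 + 305 + 382}{-181} + 146119 = \left(- \frac{1}{181}\right) 751 + 146119 = - \frac{751}{181} + 146119 = \frac{26446788}{181}$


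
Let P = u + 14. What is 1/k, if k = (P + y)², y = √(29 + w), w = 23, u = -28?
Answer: 1/(4*(-7 + √13)²) ≈ 0.021697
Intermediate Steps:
y = 2*√13 (y = √(29 + 23) = √52 = 2*√13 ≈ 7.2111)
P = -14 (P = -28 + 14 = -14)
k = (-14 + 2*√13)² ≈ 46.089
1/k = 1/(248 - 56*√13)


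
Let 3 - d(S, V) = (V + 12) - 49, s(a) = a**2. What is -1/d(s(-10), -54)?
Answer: -1/94 ≈ -0.010638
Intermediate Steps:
d(S, V) = 40 - V (d(S, V) = 3 - ((V + 12) - 49) = 3 - ((12 + V) - 49) = 3 - (-37 + V) = 3 + (37 - V) = 40 - V)
-1/d(s(-10), -54) = -1/(40 - 1*(-54)) = -1/(40 + 54) = -1/94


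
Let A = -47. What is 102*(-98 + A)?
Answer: -14790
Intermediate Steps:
102*(-98 + A) = 102*(-98 - 47) = 102*(-145) = -14790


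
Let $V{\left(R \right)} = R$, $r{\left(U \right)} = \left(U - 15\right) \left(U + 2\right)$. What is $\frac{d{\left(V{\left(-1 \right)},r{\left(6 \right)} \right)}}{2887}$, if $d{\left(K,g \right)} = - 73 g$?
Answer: $\frac{5256}{2887} \approx 1.8206$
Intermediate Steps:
$r{\left(U \right)} = \left(-15 + U\right) \left(2 + U\right)$
$\frac{d{\left(V{\left(-1 \right)},r{\left(6 \right)} \right)}}{2887} = \frac{\left(-73\right) \left(-30 + 6^{2} - 78\right)}{2887} = - 73 \left(-30 + 36 - 78\right) \frac{1}{2887} = \left(-73\right) \left(-72\right) \frac{1}{2887} = 5256 \cdot \frac{1}{2887} = \frac{5256}{2887}$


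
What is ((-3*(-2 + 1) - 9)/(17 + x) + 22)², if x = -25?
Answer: 8281/16 ≈ 517.56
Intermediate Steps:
((-3*(-2 + 1) - 9)/(17 + x) + 22)² = ((-3*(-2 + 1) - 9)/(17 - 25) + 22)² = ((-3*(-1) - 9)/(-8) + 22)² = ((3 - 9)*(-⅛) + 22)² = (-6*(-⅛) + 22)² = (¾ + 22)² = (91/4)² = 8281/16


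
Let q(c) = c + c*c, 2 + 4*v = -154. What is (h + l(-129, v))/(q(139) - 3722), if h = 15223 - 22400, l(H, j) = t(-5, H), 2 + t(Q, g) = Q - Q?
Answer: -2393/5246 ≈ -0.45616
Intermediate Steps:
v = -39 (v = -½ + (¼)*(-154) = -½ - 77/2 = -39)
t(Q, g) = -2 (t(Q, g) = -2 + (Q - Q) = -2 + 0 = -2)
q(c) = c + c²
l(H, j) = -2
h = -7177
(h + l(-129, v))/(q(139) - 3722) = (-7177 - 2)/(139*(1 + 139) - 3722) = -7179/(139*140 - 3722) = -7179/(19460 - 3722) = -7179/15738 = -7179*1/15738 = -2393/5246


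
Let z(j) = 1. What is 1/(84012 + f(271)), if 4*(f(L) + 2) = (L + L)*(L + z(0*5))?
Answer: 1/120866 ≈ 8.2736e-6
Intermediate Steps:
f(L) = -2 + L*(1 + L)/2 (f(L) = -2 + ((L + L)*(L + 1))/4 = -2 + ((2*L)*(1 + L))/4 = -2 + (2*L*(1 + L))/4 = -2 + L*(1 + L)/2)
1/(84012 + f(271)) = 1/(84012 + (-2 + (½)*271 + (½)*271²)) = 1/(84012 + (-2 + 271/2 + (½)*73441)) = 1/(84012 + (-2 + 271/2 + 73441/2)) = 1/(84012 + 36854) = 1/120866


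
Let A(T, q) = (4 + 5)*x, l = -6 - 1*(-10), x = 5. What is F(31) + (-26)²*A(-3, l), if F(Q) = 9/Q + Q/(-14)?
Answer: 13201445/434 ≈ 30418.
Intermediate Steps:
l = 4 (l = -6 + 10 = 4)
A(T, q) = 45 (A(T, q) = (4 + 5)*5 = 9*5 = 45)
F(Q) = 9/Q - Q/14 (F(Q) = 9/Q + Q*(-1/14) = 9/Q - Q/14)
F(31) + (-26)²*A(-3, l) = (9/31 - 1/14*31) + (-26)²*45 = (9*(1/31) - 31/14) + 676*45 = (9/31 - 31/14) + 30420 = -835/434 + 30420 = 13201445/434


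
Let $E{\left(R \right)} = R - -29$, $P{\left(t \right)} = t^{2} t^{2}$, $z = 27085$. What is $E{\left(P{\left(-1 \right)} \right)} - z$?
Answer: $-27055$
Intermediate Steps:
$P{\left(t \right)} = t^{4}$
$E{\left(R \right)} = 29 + R$ ($E{\left(R \right)} = R + 29 = 29 + R$)
$E{\left(P{\left(-1 \right)} \right)} - z = \left(29 + \left(-1\right)^{4}\right) - 27085 = \left(29 + 1\right) - 27085 = 30 - 27085 = -27055$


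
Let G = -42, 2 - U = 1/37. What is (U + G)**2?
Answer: 2193361/1369 ≈ 1602.2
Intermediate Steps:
U = 73/37 (U = 2 - 1/37 = 73/37 ≈ 1.9730)
(U + G)**2 = (73/37 - 42)**2 = (-1481/37)**2 = 2193361/1369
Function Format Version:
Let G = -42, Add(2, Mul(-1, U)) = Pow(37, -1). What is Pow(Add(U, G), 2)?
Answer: Rational(2193361, 1369) ≈ 1602.2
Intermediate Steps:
U = Rational(73, 37) (U = Add(2, Mul(-1, Pow(37, -1))) = Add(2, Mul(-1, Rational(1, 37))) = Add(2, Rational(-1, 37)) = Rational(73, 37) ≈ 1.9730)
Pow(Add(U, G), 2) = Pow(Add(Rational(73, 37), -42), 2) = Pow(Rational(-1481, 37), 2) = Rational(2193361, 1369)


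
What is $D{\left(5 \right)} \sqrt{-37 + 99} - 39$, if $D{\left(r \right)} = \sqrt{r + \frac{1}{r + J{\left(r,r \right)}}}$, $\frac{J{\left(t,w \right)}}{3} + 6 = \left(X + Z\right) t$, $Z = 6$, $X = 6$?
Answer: $-39 + \frac{2 \sqrt{2163986}}{167} \approx -21.383$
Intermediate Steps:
$J{\left(t,w \right)} = -18 + 36 t$ ($J{\left(t,w \right)} = -18 + 3 \left(6 + 6\right) t = -18 + 3 \cdot 12 t = -18 + 36 t$)
$D{\left(r \right)} = \sqrt{r + \frac{1}{-18 + 37 r}}$ ($D{\left(r \right)} = \sqrt{r + \frac{1}{r + \left(-18 + 36 r\right)}} = \sqrt{r + \frac{1}{-18 + 37 r}}$)
$D{\left(5 \right)} \sqrt{-37 + 99} - 39 = \sqrt{\frac{1 + 5 \left(-18 + 37 \cdot 5\right)}{-18 + 37 \cdot 5}} \sqrt{-37 + 99} - 39 = \sqrt{\frac{1 + 5 \left(-18 + 185\right)}{-18 + 185}} \sqrt{62} - 39 = \sqrt{\frac{1 + 5 \cdot 167}{167}} \sqrt{62} - 39 = \sqrt{\frac{1 + 835}{167}} \sqrt{62} - 39 = \sqrt{\frac{1}{167} \cdot 836} \sqrt{62} - 39 = \sqrt{\frac{836}{167}} \sqrt{62} - 39 = \frac{2 \sqrt{34903}}{167} \sqrt{62} - 39 = \frac{2 \sqrt{2163986}}{167} - 39 = -39 + \frac{2 \sqrt{2163986}}{167}$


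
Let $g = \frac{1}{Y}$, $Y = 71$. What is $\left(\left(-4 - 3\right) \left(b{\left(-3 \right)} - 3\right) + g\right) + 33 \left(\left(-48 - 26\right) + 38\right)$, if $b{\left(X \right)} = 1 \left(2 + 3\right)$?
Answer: $- \frac{85341}{71} \approx -1202.0$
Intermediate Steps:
$b{\left(X \right)} = 5$ ($b{\left(X \right)} = 1 \cdot 5 = 5$)
$g = \frac{1}{71} \approx 0.014085$
$\left(\left(-4 - 3\right) \left(b{\left(-3 \right)} - 3\right) + g\right) + 33 \left(\left(-48 - 26\right) + 38\right) = \left(\left(-4 - 3\right) \left(5 - 3\right) + \frac{1}{71}\right) + 33 \left(\left(-48 - 26\right) + 38\right) = \left(- 7 \left(5 - 3\right) + \frac{1}{71}\right) + 33 \left(-74 + 38\right) = \left(\left(-7\right) 2 + \frac{1}{71}\right) + 33 \left(-36\right) = \left(-14 + \frac{1}{71}\right) - 1188 = - \frac{993}{71} - 1188 = - \frac{85341}{71}$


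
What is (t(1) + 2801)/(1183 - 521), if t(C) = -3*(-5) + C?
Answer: 2817/662 ≈ 4.2553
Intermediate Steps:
t(C) = 15 + C
(t(1) + 2801)/(1183 - 521) = ((15 + 1) + 2801)/(1183 - 521) = (16 + 2801)/662 = 2817*(1/662) = 2817/662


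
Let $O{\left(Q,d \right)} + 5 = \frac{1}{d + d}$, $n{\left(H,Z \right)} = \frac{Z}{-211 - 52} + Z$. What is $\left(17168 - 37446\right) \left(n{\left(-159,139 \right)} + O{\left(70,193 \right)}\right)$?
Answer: $- \frac{137383662919}{50759} \approx -2.7066 \cdot 10^{6}$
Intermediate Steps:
$n{\left(H,Z \right)} = \frac{262 Z}{263}$ ($n{\left(H,Z \right)} = \frac{Z}{-263} + Z = - \frac{Z}{263} + Z = \frac{262 Z}{263}$)
$O{\left(Q,d \right)} = -5 + \frac{1}{2 d}$ ($O{\left(Q,d \right)} = -5 + \frac{1}{d + d} = -5 + \frac{1}{2 d}$)
$\left(17168 - 37446\right) \left(n{\left(-159,139 \right)} + O{\left(70,193 \right)}\right) = \left(17168 - 37446\right) \left(\frac{262}{263} \cdot 139 - \left(5 - \frac{1}{2 \cdot 193}\right)\right) = - 20278 \left(\frac{36418}{263} + \left(-5 + \frac{1}{2} \cdot \frac{1}{193}\right)\right) = - 20278 \left(\frac{36418}{263} + \left(-5 + \frac{1}{386}\right)\right) = - 20278 \left(\frac{36418}{263} - \frac{1929}{386}\right) = \left(-20278\right) \frac{13550021}{101518} = - \frac{137383662919}{50759}$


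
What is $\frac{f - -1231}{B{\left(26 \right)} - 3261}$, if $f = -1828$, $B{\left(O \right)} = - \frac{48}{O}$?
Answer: $\frac{2587}{14139} \approx 0.18297$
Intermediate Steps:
$\frac{f - -1231}{B{\left(26 \right)} - 3261} = \frac{-1828 - -1231}{- \frac{48}{26} - 3261} = \frac{-1828 + 1231}{\left(-48\right) \frac{1}{26} - 3261} = - \frac{597}{- \frac{24}{13} - 3261} = - \frac{597}{- \frac{42417}{13}} = \left(-597\right) \left(- \frac{13}{42417}\right) = \frac{2587}{14139}$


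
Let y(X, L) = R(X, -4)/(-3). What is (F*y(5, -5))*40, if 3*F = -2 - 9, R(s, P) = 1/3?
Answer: 440/27 ≈ 16.296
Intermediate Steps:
R(s, P) = ⅓
y(X, L) = -⅑ (y(X, L) = (⅓)/(-3) = (⅓)*(-⅓) = -⅑)
F = -11/3 (F = (-2 - 9)/3 = (⅓)*(-11) = -11/3 ≈ -3.6667)
(F*y(5, -5))*40 = -11/3*(-⅑)*40 = (11/27)*40 = 440/27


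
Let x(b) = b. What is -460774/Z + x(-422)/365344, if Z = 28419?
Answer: -84176504537/5191355568 ≈ -16.215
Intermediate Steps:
-460774/Z + x(-422)/365344 = -460774/28419 - 422/365344 = -460774*1/28419 - 422*1/365344 = -460774/28419 - 211/182672 = -84176504537/5191355568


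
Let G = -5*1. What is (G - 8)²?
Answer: 169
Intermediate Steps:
G = -5
(G - 8)² = (-5 - 8)² = (-13)² = 169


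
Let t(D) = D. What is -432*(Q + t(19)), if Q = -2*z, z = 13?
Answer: 3024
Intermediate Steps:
Q = -26 (Q = -2*13 = -26)
-432*(Q + t(19)) = -432*(-26 + 19) = -432*(-7) = 3024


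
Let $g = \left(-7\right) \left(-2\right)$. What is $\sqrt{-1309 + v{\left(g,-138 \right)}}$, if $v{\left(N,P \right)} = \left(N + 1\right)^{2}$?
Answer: $2 i \sqrt{271} \approx 32.924 i$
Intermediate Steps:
$g = 14$
$v{\left(N,P \right)} = \left(1 + N\right)^{2}$
$\sqrt{-1309 + v{\left(g,-138 \right)}} = \sqrt{-1309 + \left(1 + 14\right)^{2}} = \sqrt{-1309 + 15^{2}} = \sqrt{-1309 + 225} = \sqrt{-1084} = 2 i \sqrt{271}$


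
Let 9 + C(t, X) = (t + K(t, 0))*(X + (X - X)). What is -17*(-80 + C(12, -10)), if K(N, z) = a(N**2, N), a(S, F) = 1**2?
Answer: 3723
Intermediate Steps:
a(S, F) = 1
K(N, z) = 1
C(t, X) = -9 + X*(1 + t) (C(t, X) = -9 + (t + 1)*(X + (X - X)) = -9 + (1 + t)*(X + 0) = -9 + (1 + t)*X = -9 + X*(1 + t))
-17*(-80 + C(12, -10)) = -17*(-80 + (-9 - 10 - 10*12)) = -17*(-80 + (-9 - 10 - 120)) = -17*(-80 - 139) = -17*(-219) = 3723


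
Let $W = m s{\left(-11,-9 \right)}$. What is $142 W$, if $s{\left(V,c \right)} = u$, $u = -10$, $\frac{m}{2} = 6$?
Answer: $-17040$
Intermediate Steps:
$m = 12$ ($m = 2 \cdot 6 = 12$)
$s{\left(V,c \right)} = -10$
$W = -120$ ($W = 12 \left(-10\right) = -120$)
$142 W = 142 \left(-120\right) = -17040$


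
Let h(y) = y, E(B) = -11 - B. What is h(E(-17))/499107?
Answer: 2/166369 ≈ 1.2021e-5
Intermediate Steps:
h(E(-17))/499107 = (-11 - 1*(-17))/499107 = (-11 + 17)*(1/499107) = 6*(1/499107) = 2/166369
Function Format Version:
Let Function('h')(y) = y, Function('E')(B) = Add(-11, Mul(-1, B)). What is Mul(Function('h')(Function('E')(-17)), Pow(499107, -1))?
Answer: Rational(2, 166369) ≈ 1.2021e-5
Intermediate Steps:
Mul(Function('h')(Function('E')(-17)), Pow(499107, -1)) = Mul(Add(-11, Mul(-1, -17)), Pow(499107, -1)) = Mul(Add(-11, 17), Rational(1, 499107)) = Mul(6, Rational(1, 499107)) = Rational(2, 166369)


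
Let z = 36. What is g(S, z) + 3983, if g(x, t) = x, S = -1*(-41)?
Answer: 4024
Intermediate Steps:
S = 41
g(S, z) + 3983 = 41 + 3983 = 4024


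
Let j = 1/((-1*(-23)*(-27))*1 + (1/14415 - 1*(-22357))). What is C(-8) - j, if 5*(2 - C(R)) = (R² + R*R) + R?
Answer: -6893152117/313324441 ≈ -22.000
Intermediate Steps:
C(R) = 2 - 2*R²/5 - R/5 (C(R) = 2 - ((R² + R*R) + R)/5 = 2 - ((R² + R²) + R)/5 = 2 - (2*R² + R)/5 = 2 - (R + 2*R²)/5 = 2 + (-2*R²/5 - R/5) = 2 - 2*R²/5 - R/5)
j = 14415/313324441 (j = 1/((23*(-27))*1 + (1/14415 + 22357)) = 1/(-621*1 + 322276156/14415) = 1/(-621 + 322276156/14415) = 1/(313324441/14415) = 14415/313324441 ≈ 4.6007e-5)
C(-8) - j = (2 - ⅖*(-8)² - ⅕*(-8)) - 1*14415/313324441 = (2 - ⅖*64 + 8/5) - 14415/313324441 = (2 - 128/5 + 8/5) - 14415/313324441 = -22 - 14415/313324441 = -6893152117/313324441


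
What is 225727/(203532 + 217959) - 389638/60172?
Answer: -10760461801/1811568318 ≈ -5.9399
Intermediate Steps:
225727/(203532 + 217959) - 389638/60172 = 225727/421491 - 389638*1/60172 = 225727*(1/421491) - 194819/30086 = 225727/421491 - 194819/30086 = -10760461801/1811568318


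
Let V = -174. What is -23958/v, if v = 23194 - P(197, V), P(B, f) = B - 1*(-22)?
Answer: -23958/22975 ≈ -1.0428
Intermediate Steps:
P(B, f) = 22 + B (P(B, f) = B + 22 = 22 + B)
v = 22975 (v = 23194 - (22 + 197) = 23194 - 1*219 = 23194 - 219 = 22975)
-23958/v = -23958/22975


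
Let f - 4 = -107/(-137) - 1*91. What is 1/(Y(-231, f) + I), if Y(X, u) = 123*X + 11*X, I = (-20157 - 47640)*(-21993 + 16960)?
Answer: 1/341191347 ≈ 2.9309e-9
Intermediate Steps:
f = -11812/137 (f = 4 + (-107/(-137) - 1*91) = 4 + (-107*(-1/137) - 91) = 4 + (107/137 - 91) = 4 - 12360/137 = -11812/137 ≈ -86.219)
I = 341222301 (I = -67797*(-5033) = 341222301)
Y(X, u) = 134*X
1/(Y(-231, f) + I) = 1/(134*(-231) + 341222301) = 1/(-30954 + 341222301) = 1/341191347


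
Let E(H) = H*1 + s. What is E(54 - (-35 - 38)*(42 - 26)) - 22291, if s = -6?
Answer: -21075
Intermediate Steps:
E(H) = -6 + H (E(H) = H*1 - 6 = H - 6 = -6 + H)
E(54 - (-35 - 38)*(42 - 26)) - 22291 = (-6 + (54 - (-35 - 38)*(42 - 26))) - 22291 = (-6 + (54 - (-73)*16)) - 22291 = (-6 + (54 - 1*(-1168))) - 22291 = (-6 + (54 + 1168)) - 22291 = (-6 + 1222) - 22291 = 1216 - 22291 = -21075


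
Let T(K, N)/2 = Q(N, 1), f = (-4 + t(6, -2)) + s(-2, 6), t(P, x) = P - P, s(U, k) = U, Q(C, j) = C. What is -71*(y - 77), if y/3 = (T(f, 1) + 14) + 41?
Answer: -6674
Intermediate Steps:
t(P, x) = 0
f = -6 (f = (-4 + 0) - 2 = -4 - 2 = -6)
T(K, N) = 2*N
y = 171 (y = 3*((2*1 + 14) + 41) = 3*((2 + 14) + 41) = 3*(16 + 41) = 3*57 = 171)
-71*(y - 77) = -71*(171 - 77) = -71*94 = -6674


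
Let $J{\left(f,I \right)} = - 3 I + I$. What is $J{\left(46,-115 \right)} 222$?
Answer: $51060$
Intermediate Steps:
$J{\left(f,I \right)} = - 2 I$
$J{\left(46,-115 \right)} 222 = \left(-2\right) \left(-115\right) 222 = 230 \cdot 222 = 51060$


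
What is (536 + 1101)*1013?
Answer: 1658281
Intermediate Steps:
(536 + 1101)*1013 = 1637*1013 = 1658281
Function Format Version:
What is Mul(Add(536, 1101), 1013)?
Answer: 1658281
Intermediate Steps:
Mul(Add(536, 1101), 1013) = Mul(1637, 1013) = 1658281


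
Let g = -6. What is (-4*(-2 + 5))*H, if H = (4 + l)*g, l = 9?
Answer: 936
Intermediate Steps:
H = -78 (H = (4 + 9)*(-6) = 13*(-6) = -78)
(-4*(-2 + 5))*H = -4*(-2 + 5)*(-78) = -4*3*(-78) = -12*(-78) = 936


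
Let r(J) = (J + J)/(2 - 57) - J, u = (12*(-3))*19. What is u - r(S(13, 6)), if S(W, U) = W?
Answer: -36879/55 ≈ -670.53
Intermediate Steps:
u = -684 (u = -36*19 = -684)
r(J) = -57*J/55 (r(J) = (2*J)/(-55) - J = (2*J)*(-1/55) - J = -2*J/55 - J = -57*J/55)
u - r(S(13, 6)) = -684 - (-57)*13/55 = -684 - 1*(-741/55) = -684 + 741/55 = -36879/55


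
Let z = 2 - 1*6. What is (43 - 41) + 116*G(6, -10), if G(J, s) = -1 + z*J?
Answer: -2898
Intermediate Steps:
z = -4 (z = 2 - 6 = -4)
G(J, s) = -1 - 4*J
(43 - 41) + 116*G(6, -10) = (43 - 41) + 116*(-1 - 4*6) = 2 + 116*(-1 - 24) = 2 + 116*(-25) = 2 - 2900 = -2898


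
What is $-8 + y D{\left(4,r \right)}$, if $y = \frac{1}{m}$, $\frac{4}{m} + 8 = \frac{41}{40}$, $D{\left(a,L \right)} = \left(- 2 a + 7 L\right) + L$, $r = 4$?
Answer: $- \frac{997}{20} \approx -49.85$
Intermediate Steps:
$D{\left(a,L \right)} = - 2 a + 8 L$
$m = - \frac{160}{279}$ ($m = \frac{4}{-8 + \frac{41}{40}} = \frac{4}{- \frac{279}{40}} = 4 \left(- \frac{40}{279}\right) = - \frac{160}{279} \approx -0.57348$)
$y = - \frac{279}{160}$ ($y = \frac{1}{- \frac{160}{279}} = - \frac{279}{160} \approx -1.7437$)
$-8 + y D{\left(4,r \right)} = -8 - \frac{279 \left(\left(-2\right) 4 + 8 \cdot 4\right)}{160} = -8 - \frac{279 \left(-8 + 32\right)}{160} = -8 - \frac{837}{20} = - \frac{997}{20}$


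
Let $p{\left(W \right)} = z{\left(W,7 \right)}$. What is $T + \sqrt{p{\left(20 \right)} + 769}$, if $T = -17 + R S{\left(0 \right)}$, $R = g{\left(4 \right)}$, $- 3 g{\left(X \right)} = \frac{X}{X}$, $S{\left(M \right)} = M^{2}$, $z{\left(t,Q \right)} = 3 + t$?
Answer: $-17 + 6 \sqrt{22} \approx 11.142$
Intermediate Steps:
$p{\left(W \right)} = 3 + W$
$g{\left(X \right)} = - \frac{1}{3}$ ($g{\left(X \right)} = - \frac{X \frac{1}{X}}{3} = \left(- \frac{1}{3}\right) 1 = - \frac{1}{3}$)
$R = - \frac{1}{3} \approx -0.33333$
$T = -17$ ($T = -17 - \frac{0^{2}}{3} = -17 - 0 = -17 + 0 = -17$)
$T + \sqrt{p{\left(20 \right)} + 769} = -17 + \sqrt{\left(3 + 20\right) + 769} = -17 + \sqrt{23 + 769} = -17 + \sqrt{792} = -17 + 6 \sqrt{22}$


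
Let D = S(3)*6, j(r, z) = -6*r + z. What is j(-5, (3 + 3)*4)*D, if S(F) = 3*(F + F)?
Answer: 5832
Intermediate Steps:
S(F) = 6*F (S(F) = 3*(2*F) = 6*F)
j(r, z) = z - 6*r
D = 108 (D = (6*3)*6 = 18*6 = 108)
j(-5, (3 + 3)*4)*D = ((3 + 3)*4 - 6*(-5))*108 = (6*4 + 30)*108 = (24 + 30)*108 = 54*108 = 5832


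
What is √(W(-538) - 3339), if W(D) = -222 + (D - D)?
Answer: I*√3561 ≈ 59.674*I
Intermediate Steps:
W(D) = -222 (W(D) = -222 + 0 = -222)
√(W(-538) - 3339) = √(-222 - 3339) = √(-3561) = I*√3561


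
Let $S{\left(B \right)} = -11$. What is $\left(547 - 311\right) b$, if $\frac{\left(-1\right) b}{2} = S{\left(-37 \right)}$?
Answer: $5192$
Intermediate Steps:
$b = 22$ ($b = \left(-2\right) \left(-11\right) = 22$)
$\left(547 - 311\right) b = \left(547 - 311\right) 22 = 236 \cdot 22 = 5192$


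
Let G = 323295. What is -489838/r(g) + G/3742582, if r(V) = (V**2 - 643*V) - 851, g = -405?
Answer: -99783216233/93253915694 ≈ -1.0700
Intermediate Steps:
r(V) = -851 + V**2 - 643*V
-489838/r(g) + G/3742582 = -489838/(-851 + (-405)**2 - 643*(-405)) + 323295/3742582 = -489838/(-851 + 164025 + 260415) + 323295*(1/3742582) = -489838/423589 + 323295/3742582 = -489838*1/423589 + 323295/3742582 = -28814/24917 + 323295/3742582 = -99783216233/93253915694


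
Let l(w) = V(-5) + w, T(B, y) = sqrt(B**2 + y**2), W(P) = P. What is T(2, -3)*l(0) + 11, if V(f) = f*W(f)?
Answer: 11 + 25*sqrt(13) ≈ 101.14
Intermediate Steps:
V(f) = f**2 (V(f) = f*f = f**2)
l(w) = 25 + w (l(w) = (-5)**2 + w = 25 + w)
T(2, -3)*l(0) + 11 = sqrt(2**2 + (-3)**2)*(25 + 0) + 11 = sqrt(4 + 9)*25 + 11 = sqrt(13)*25 + 11 = 25*sqrt(13) + 11 = 11 + 25*sqrt(13)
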